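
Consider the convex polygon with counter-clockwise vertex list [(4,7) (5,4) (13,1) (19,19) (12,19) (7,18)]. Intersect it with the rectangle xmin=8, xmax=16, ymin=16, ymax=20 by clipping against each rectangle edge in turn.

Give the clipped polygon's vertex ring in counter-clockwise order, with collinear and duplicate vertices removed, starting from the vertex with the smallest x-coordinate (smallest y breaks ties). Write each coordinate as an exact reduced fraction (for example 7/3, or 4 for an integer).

Clipped polygon: [(8,16) (16,16) (16,19) (12,19) (8,91/5)]

1. After x ≥ 8: [(8,23/8) (13,1) (19,19) (12,19) (8,91/5)]
2. After x ≤ 16: [(8,23/8) (13,1) (16,10) (16,19) (12,19) (8,91/5)]
3. After y ≥ 16: [(8,16) (16,16) (16,19) (12,19) (8,91/5)]
4. After y ≤ 20: [(8,16) (16,16) (16,19) (12,19) (8,91/5)]
5. Canonical ring: [(8,16) (16,16) (16,19) (12,19) (8,91/5)]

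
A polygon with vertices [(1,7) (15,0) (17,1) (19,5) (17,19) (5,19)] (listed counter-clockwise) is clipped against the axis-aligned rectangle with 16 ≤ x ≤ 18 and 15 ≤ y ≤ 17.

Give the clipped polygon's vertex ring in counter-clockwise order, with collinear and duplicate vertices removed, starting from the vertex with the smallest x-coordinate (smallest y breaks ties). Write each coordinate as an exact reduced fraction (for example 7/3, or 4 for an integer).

1. After x ≥ 16: [(16,1/2) (17,1) (19,5) (17,19) (16,19)]
2. After x ≤ 18: [(16,1/2) (17,1) (18,3) (18,12) (17,19) (16,19)]
3. After y ≥ 15: [(16,15) (123/7,15) (17,19) (16,19)]
4. After y ≤ 17: [(16,17) (16,15) (123/7,15) (121/7,17)]
5. Canonical ring: [(16,15) (123/7,15) (121/7,17) (16,17)]

Clipped polygon: [(16,15) (123/7,15) (121/7,17) (16,17)]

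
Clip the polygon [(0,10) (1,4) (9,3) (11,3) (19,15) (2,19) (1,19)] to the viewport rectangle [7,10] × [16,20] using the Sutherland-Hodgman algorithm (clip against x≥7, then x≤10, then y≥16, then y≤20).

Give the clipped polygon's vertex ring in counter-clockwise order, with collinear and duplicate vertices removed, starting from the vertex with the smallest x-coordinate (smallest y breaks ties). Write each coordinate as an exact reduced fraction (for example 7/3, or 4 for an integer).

1. After x ≥ 7: [(7,13/4) (9,3) (11,3) (19,15) (7,303/17)]
2. After x ≤ 10: [(7,13/4) (9,3) (10,3) (10,291/17) (7,303/17)]
3. After y ≥ 16: [(7,16) (10,16) (10,291/17) (7,303/17)]
4. After y ≤ 20: [(7,16) (10,16) (10,291/17) (7,303/17)]
5. Canonical ring: [(7,16) (10,16) (10,291/17) (7,303/17)]

Clipped polygon: [(7,16) (10,16) (10,291/17) (7,303/17)]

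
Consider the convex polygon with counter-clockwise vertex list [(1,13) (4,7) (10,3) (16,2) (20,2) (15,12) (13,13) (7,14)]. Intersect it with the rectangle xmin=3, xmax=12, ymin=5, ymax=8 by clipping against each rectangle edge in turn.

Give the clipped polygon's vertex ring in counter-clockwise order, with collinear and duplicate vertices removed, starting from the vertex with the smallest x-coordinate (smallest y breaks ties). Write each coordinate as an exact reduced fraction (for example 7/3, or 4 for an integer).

Clipped polygon: [(7/2,8) (4,7) (7,5) (12,5) (12,8)]

1. After x ≥ 3: [(3,40/3) (3,9) (4,7) (10,3) (16,2) (20,2) (15,12) (13,13) (7,14)]
2. After x ≤ 12: [(3,40/3) (3,9) (4,7) (10,3) (12,8/3) (12,79/6) (7,14)]
3. After y ≥ 5: [(3,40/3) (3,9) (4,7) (7,5) (12,5) (12,79/6) (7,14)]
4. After y ≤ 8: [(7/2,8) (4,7) (7,5) (12,5) (12,8)]
5. Canonical ring: [(7/2,8) (4,7) (7,5) (12,5) (12,8)]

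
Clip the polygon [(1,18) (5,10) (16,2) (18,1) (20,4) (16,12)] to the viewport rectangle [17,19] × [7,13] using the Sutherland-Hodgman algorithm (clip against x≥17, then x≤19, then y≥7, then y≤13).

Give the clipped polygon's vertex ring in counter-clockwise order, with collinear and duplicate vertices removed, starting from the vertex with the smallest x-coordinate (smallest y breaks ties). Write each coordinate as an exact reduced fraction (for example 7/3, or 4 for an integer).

1. After x ≥ 17: [(17,3/2) (18,1) (20,4) (17,10)]
2. After x ≤ 19: [(17,3/2) (18,1) (19,5/2) (19,6) (17,10)]
3. After y ≥ 7: [(17,7) (37/2,7) (17,10)]
4. After y ≤ 13: [(17,7) (37/2,7) (17,10)]
5. Canonical ring: [(17,7) (37/2,7) (17,10)]

Clipped polygon: [(17,7) (37/2,7) (17,10)]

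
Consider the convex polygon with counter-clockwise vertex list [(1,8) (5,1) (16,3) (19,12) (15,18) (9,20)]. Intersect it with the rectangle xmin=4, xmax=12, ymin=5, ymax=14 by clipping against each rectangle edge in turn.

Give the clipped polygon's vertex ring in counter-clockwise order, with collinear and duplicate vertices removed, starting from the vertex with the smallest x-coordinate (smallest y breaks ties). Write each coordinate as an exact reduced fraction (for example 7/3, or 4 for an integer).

1. After x ≥ 4: [(4,25/2) (4,11/4) (5,1) (16,3) (19,12) (15,18) (9,20)]
2. After x ≤ 12: [(4,25/2) (4,11/4) (5,1) (12,25/11) (12,19) (9,20)]
3. After y ≥ 5: [(4,25/2) (4,5) (12,5) (12,19) (9,20)]
4. After y ≤ 14: [(5,14) (4,25/2) (4,5) (12,5) (12,14)]
5. Canonical ring: [(4,5) (12,5) (12,14) (5,14) (4,25/2)]

Clipped polygon: [(4,5) (12,5) (12,14) (5,14) (4,25/2)]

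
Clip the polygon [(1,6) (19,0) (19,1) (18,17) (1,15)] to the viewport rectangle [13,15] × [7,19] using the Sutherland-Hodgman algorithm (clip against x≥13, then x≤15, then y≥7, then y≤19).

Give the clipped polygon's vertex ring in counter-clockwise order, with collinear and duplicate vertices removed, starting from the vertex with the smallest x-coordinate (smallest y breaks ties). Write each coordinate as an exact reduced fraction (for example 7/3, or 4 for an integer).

Clipped polygon: [(13,7) (15,7) (15,283/17) (13,279/17)]

1. After x ≥ 13: [(13,2) (19,0) (19,1) (18,17) (13,279/17)]
2. After x ≤ 15: [(13,2) (15,4/3) (15,283/17) (13,279/17)]
3. After y ≥ 7: [(13,7) (15,7) (15,283/17) (13,279/17)]
4. After y ≤ 19: [(13,7) (15,7) (15,283/17) (13,279/17)]
5. Canonical ring: [(13,7) (15,7) (15,283/17) (13,279/17)]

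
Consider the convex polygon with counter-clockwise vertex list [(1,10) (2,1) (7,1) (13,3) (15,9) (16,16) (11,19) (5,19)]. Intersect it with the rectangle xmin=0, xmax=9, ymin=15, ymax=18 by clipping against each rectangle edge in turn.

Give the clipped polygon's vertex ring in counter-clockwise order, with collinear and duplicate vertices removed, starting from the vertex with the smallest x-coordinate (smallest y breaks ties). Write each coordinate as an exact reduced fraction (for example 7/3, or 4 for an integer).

1. After x ≥ 0: [(1,10) (2,1) (7,1) (13,3) (15,9) (16,16) (11,19) (5,19)]
2. After x ≤ 9: [(1,10) (2,1) (7,1) (9,5/3) (9,19) (5,19)]
3. After y ≥ 15: [(29/9,15) (9,15) (9,19) (5,19)]
4. After y ≤ 18: [(41/9,18) (29/9,15) (9,15) (9,18)]
5. Canonical ring: [(29/9,15) (9,15) (9,18) (41/9,18)]

Clipped polygon: [(29/9,15) (9,15) (9,18) (41/9,18)]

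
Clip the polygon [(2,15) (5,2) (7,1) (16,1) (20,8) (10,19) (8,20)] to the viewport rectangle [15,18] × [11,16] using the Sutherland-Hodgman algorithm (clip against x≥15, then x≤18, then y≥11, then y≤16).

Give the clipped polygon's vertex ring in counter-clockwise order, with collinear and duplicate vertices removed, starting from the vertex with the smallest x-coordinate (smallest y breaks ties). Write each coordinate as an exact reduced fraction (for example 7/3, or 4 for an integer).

Clipped polygon: [(15,11) (190/11,11) (15,27/2)]

1. After x ≥ 15: [(15,1) (16,1) (20,8) (15,27/2)]
2. After x ≤ 18: [(15,1) (16,1) (18,9/2) (18,51/5) (15,27/2)]
3. After y ≥ 11: [(15,11) (190/11,11) (15,27/2)]
4. After y ≤ 16: [(15,11) (190/11,11) (15,27/2)]
5. Canonical ring: [(15,11) (190/11,11) (15,27/2)]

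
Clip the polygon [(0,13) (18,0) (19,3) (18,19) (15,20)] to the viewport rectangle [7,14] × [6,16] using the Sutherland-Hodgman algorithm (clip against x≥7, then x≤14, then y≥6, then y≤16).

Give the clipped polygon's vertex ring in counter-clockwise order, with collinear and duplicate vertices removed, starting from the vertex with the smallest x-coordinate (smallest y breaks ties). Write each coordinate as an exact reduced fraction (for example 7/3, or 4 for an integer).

Clipped polygon: [(7,143/18) (126/13,6) (14,6) (14,16) (7,16)]

1. After x ≥ 7: [(7,244/15) (7,143/18) (18,0) (19,3) (18,19) (15,20)]
2. After x ≤ 14: [(14,293/15) (7,244/15) (7,143/18) (14,26/9)]
3. After y ≥ 6: [(14,6) (14,293/15) (7,244/15) (7,143/18) (126/13,6)]
4. After y ≤ 16: [(14,6) (14,16) (7,16) (7,143/18) (126/13,6)]
5. Canonical ring: [(7,143/18) (126/13,6) (14,6) (14,16) (7,16)]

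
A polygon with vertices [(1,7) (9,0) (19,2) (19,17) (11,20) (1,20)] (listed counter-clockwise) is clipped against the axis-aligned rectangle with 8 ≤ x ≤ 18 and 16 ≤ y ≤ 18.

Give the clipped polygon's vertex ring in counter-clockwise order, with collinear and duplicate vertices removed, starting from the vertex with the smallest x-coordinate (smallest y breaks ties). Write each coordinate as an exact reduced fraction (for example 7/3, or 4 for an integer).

Clipped polygon: [(8,16) (18,16) (18,139/8) (49/3,18) (8,18)]

1. After x ≥ 8: [(8,7/8) (9,0) (19,2) (19,17) (11,20) (8,20)]
2. After x ≤ 18: [(8,7/8) (9,0) (18,9/5) (18,139/8) (11,20) (8,20)]
3. After y ≥ 16: [(8,16) (18,16) (18,139/8) (11,20) (8,20)]
4. After y ≤ 18: [(8,18) (8,16) (18,16) (18,139/8) (49/3,18)]
5. Canonical ring: [(8,16) (18,16) (18,139/8) (49/3,18) (8,18)]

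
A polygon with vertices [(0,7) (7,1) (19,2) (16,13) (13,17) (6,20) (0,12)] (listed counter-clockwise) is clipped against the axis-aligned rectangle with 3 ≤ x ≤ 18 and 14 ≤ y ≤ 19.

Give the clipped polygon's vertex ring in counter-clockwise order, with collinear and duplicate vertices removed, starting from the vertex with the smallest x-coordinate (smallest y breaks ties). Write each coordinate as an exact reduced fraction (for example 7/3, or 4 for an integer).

1. After x ≥ 3: [(3,31/7) (7,1) (19,2) (16,13) (13,17) (6,20) (3,16)]
2. After x ≤ 18: [(3,31/7) (7,1) (18,23/12) (18,17/3) (16,13) (13,17) (6,20) (3,16)]
3. After y ≥ 14: [(3,14) (61/4,14) (13,17) (6,20) (3,16)]
4. After y ≤ 19: [(3,14) (61/4,14) (13,17) (25/3,19) (21/4,19) (3,16)]
5. Canonical ring: [(3,14) (61/4,14) (13,17) (25/3,19) (21/4,19) (3,16)]

Clipped polygon: [(3,14) (61/4,14) (13,17) (25/3,19) (21/4,19) (3,16)]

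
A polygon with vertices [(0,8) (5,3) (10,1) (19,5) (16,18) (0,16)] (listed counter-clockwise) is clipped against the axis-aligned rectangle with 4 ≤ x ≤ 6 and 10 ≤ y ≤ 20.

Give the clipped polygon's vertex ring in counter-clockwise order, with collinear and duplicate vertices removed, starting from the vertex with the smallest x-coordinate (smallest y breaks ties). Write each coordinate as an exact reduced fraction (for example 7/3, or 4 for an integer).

Clipped polygon: [(4,10) (6,10) (6,67/4) (4,33/2)]

1. After x ≥ 4: [(4,4) (5,3) (10,1) (19,5) (16,18) (4,33/2)]
2. After x ≤ 6: [(4,4) (5,3) (6,13/5) (6,67/4) (4,33/2)]
3. After y ≥ 10: [(4,10) (6,10) (6,67/4) (4,33/2)]
4. After y ≤ 20: [(4,10) (6,10) (6,67/4) (4,33/2)]
5. Canonical ring: [(4,10) (6,10) (6,67/4) (4,33/2)]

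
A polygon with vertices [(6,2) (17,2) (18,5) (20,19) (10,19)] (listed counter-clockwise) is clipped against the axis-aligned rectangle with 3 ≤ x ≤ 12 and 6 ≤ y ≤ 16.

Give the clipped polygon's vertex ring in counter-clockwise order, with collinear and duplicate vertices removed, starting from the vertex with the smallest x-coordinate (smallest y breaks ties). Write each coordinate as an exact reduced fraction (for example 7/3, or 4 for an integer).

1. After x ≥ 3: [(6,2) (17,2) (18,5) (20,19) (10,19)]
2. After x ≤ 12: [(6,2) (12,2) (12,19) (10,19)]
3. After y ≥ 6: [(118/17,6) (12,6) (12,19) (10,19)]
4. After y ≤ 16: [(158/17,16) (118/17,6) (12,6) (12,16)]
5. Canonical ring: [(118/17,6) (12,6) (12,16) (158/17,16)]

Clipped polygon: [(118/17,6) (12,6) (12,16) (158/17,16)]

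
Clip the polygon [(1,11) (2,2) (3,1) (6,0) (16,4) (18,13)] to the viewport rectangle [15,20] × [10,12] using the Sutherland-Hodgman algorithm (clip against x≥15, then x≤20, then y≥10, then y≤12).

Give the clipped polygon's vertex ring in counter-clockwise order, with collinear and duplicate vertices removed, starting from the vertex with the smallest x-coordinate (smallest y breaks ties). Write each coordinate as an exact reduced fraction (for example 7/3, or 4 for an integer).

Clipped polygon: [(15,10) (52/3,10) (160/9,12) (15,12)]

1. After x ≥ 15: [(15,215/17) (15,18/5) (16,4) (18,13)]
2. After x ≤ 20: [(15,215/17) (15,18/5) (16,4) (18,13)]
3. After y ≥ 10: [(15,215/17) (15,10) (52/3,10) (18,13)]
4. After y ≤ 12: [(15,12) (15,10) (52/3,10) (160/9,12)]
5. Canonical ring: [(15,10) (52/3,10) (160/9,12) (15,12)]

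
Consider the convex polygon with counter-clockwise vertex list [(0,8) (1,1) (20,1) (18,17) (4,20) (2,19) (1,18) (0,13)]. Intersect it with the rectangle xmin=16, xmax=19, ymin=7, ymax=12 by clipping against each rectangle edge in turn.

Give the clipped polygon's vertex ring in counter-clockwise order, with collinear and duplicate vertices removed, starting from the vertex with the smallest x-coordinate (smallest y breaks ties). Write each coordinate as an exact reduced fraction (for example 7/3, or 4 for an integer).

1. After x ≥ 16: [(16,1) (20,1) (18,17) (16,122/7)]
2. After x ≤ 19: [(16,1) (19,1) (19,9) (18,17) (16,122/7)]
3. After y ≥ 7: [(16,7) (19,7) (19,9) (18,17) (16,122/7)]
4. After y ≤ 12: [(16,12) (16,7) (19,7) (19,9) (149/8,12)]
5. Canonical ring: [(16,7) (19,7) (19,9) (149/8,12) (16,12)]

Clipped polygon: [(16,7) (19,7) (19,9) (149/8,12) (16,12)]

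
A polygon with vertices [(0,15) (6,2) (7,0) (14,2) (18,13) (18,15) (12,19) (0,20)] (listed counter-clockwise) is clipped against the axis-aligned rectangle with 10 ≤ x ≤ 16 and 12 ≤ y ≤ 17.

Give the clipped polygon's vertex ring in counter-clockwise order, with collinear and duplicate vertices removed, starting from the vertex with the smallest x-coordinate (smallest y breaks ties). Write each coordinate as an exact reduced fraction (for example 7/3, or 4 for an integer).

1. After x ≥ 10: [(10,6/7) (14,2) (18,13) (18,15) (12,19) (10,115/6)]
2. After x ≤ 16: [(10,6/7) (14,2) (16,15/2) (16,49/3) (12,19) (10,115/6)]
3. After y ≥ 12: [(10,12) (16,12) (16,49/3) (12,19) (10,115/6)]
4. After y ≤ 17: [(10,17) (10,12) (16,12) (16,49/3) (15,17)]
5. Canonical ring: [(10,12) (16,12) (16,49/3) (15,17) (10,17)]

Clipped polygon: [(10,12) (16,12) (16,49/3) (15,17) (10,17)]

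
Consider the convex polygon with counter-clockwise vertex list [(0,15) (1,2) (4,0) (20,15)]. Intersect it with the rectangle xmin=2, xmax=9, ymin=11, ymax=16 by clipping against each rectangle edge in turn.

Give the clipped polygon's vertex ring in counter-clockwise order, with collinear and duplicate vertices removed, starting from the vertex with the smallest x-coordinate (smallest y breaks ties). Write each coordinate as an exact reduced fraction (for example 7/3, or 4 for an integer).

1. After x ≥ 2: [(2,15) (2,4/3) (4,0) (20,15)]
2. After x ≤ 9: [(9,15) (2,15) (2,4/3) (4,0) (9,75/16)]
3. After y ≥ 11: [(9,11) (9,15) (2,15) (2,11)]
4. After y ≤ 16: [(9,11) (9,15) (2,15) (2,11)]
5. Canonical ring: [(2,11) (9,11) (9,15) (2,15)]

Clipped polygon: [(2,11) (9,11) (9,15) (2,15)]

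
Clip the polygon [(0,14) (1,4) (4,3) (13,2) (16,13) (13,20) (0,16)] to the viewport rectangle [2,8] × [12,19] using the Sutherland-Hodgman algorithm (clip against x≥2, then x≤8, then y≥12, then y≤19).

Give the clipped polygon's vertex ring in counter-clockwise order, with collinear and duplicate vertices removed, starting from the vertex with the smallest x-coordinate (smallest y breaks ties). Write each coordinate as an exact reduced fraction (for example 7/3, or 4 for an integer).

1. After x ≥ 2: [(2,11/3) (4,3) (13,2) (16,13) (13,20) (2,216/13)]
2. After x ≤ 8: [(2,11/3) (4,3) (8,23/9) (8,240/13) (2,216/13)]
3. After y ≥ 12: [(2,12) (8,12) (8,240/13) (2,216/13)]
4. After y ≤ 19: [(2,12) (8,12) (8,240/13) (2,216/13)]
5. Canonical ring: [(2,12) (8,12) (8,240/13) (2,216/13)]

Clipped polygon: [(2,12) (8,12) (8,240/13) (2,216/13)]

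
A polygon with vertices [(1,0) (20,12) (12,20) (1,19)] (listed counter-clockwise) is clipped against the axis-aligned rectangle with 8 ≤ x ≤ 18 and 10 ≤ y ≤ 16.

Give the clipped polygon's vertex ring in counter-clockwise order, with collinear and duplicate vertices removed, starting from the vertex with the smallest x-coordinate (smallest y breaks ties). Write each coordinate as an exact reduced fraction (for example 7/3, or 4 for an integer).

Clipped polygon: [(8,10) (101/6,10) (18,204/19) (18,14) (16,16) (8,16)]

1. After x ≥ 8: [(8,84/19) (20,12) (12,20) (8,216/11)]
2. After x ≤ 18: [(8,84/19) (18,204/19) (18,14) (12,20) (8,216/11)]
3. After y ≥ 10: [(8,10) (101/6,10) (18,204/19) (18,14) (12,20) (8,216/11)]
4. After y ≤ 16: [(8,16) (8,10) (101/6,10) (18,204/19) (18,14) (16,16)]
5. Canonical ring: [(8,10) (101/6,10) (18,204/19) (18,14) (16,16) (8,16)]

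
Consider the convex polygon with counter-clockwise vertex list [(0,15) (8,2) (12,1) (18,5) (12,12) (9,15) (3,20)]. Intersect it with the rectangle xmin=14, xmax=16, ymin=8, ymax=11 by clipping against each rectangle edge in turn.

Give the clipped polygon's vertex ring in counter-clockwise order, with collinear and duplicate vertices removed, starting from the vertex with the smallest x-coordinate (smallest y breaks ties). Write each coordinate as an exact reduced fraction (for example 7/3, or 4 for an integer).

Clipped polygon: [(14,8) (108/7,8) (14,29/3)]

1. After x ≥ 14: [(14,7/3) (18,5) (14,29/3)]
2. After x ≤ 16: [(14,7/3) (16,11/3) (16,22/3) (14,29/3)]
3. After y ≥ 8: [(14,8) (108/7,8) (14,29/3)]
4. After y ≤ 11: [(14,8) (108/7,8) (14,29/3)]
5. Canonical ring: [(14,8) (108/7,8) (14,29/3)]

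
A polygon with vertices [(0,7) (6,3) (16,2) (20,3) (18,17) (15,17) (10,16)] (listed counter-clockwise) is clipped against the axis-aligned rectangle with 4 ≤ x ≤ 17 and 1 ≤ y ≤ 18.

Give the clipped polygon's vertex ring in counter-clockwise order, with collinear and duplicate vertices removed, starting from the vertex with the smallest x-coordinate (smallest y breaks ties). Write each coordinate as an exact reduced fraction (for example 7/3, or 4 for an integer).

1. After x ≥ 4: [(4,53/5) (4,13/3) (6,3) (16,2) (20,3) (18,17) (15,17) (10,16)]
2. After x ≤ 17: [(4,53/5) (4,13/3) (6,3) (16,2) (17,9/4) (17,17) (15,17) (10,16)]
3. After y ≥ 1: [(4,53/5) (4,13/3) (6,3) (16,2) (17,9/4) (17,17) (15,17) (10,16)]
4. After y ≤ 18: [(4,53/5) (4,13/3) (6,3) (16,2) (17,9/4) (17,17) (15,17) (10,16)]
5. Canonical ring: [(4,13/3) (6,3) (16,2) (17,9/4) (17,17) (15,17) (10,16) (4,53/5)]

Clipped polygon: [(4,13/3) (6,3) (16,2) (17,9/4) (17,17) (15,17) (10,16) (4,53/5)]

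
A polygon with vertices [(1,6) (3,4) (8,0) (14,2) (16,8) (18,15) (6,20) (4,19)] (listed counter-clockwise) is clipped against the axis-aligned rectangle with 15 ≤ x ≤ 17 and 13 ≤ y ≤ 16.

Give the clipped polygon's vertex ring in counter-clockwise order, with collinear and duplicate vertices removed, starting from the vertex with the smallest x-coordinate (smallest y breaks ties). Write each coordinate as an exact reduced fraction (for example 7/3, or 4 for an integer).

Clipped polygon: [(15,13) (17,13) (17,185/12) (78/5,16) (15,16)]

1. After x ≥ 15: [(15,5) (16,8) (18,15) (15,65/4)]
2. After x ≤ 17: [(15,5) (16,8) (17,23/2) (17,185/12) (15,65/4)]
3. After y ≥ 13: [(15,13) (17,13) (17,185/12) (15,65/4)]
4. After y ≤ 16: [(15,16) (15,13) (17,13) (17,185/12) (78/5,16)]
5. Canonical ring: [(15,13) (17,13) (17,185/12) (78/5,16) (15,16)]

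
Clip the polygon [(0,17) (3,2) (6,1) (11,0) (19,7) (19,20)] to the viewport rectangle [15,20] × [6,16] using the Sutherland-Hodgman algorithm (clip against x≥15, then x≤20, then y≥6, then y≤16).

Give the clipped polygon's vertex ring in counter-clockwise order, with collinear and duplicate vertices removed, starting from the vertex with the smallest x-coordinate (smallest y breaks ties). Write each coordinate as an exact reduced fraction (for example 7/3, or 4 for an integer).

1. After x ≥ 15: [(15,368/19) (15,7/2) (19,7) (19,20)]
2. After x ≤ 20: [(15,368/19) (15,7/2) (19,7) (19,20)]
3. After y ≥ 6: [(15,368/19) (15,6) (125/7,6) (19,7) (19,20)]
4. After y ≤ 16: [(15,16) (15,6) (125/7,6) (19,7) (19,16)]
5. Canonical ring: [(15,6) (125/7,6) (19,7) (19,16) (15,16)]

Clipped polygon: [(15,6) (125/7,6) (19,7) (19,16) (15,16)]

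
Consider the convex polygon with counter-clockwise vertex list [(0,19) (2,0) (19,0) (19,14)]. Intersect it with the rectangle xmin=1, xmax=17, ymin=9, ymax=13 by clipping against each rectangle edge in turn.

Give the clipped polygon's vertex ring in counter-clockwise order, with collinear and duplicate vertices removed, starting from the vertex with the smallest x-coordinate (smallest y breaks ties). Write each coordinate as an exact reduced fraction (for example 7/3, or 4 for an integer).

1. After x ≥ 1: [(1,356/19) (1,19/2) (2,0) (19,0) (19,14)]
2. After x ≤ 17: [(17,276/19) (1,356/19) (1,19/2) (2,0) (17,0)]
3. After y ≥ 9: [(17,9) (17,276/19) (1,356/19) (1,19/2) (20/19,9)]
4. After y ≤ 13: [(17,9) (17,13) (1,13) (1,19/2) (20/19,9)]
5. Canonical ring: [(1,19/2) (20/19,9) (17,9) (17,13) (1,13)]

Clipped polygon: [(1,19/2) (20/19,9) (17,9) (17,13) (1,13)]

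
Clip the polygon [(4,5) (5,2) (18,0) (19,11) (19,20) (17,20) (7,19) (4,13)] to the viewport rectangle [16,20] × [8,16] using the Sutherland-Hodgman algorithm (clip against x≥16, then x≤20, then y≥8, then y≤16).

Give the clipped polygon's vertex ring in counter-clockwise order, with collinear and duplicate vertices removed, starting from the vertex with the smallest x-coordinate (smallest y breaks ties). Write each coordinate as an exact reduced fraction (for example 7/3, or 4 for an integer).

Clipped polygon: [(16,8) (206/11,8) (19,11) (19,16) (16,16)]

1. After x ≥ 16: [(16,4/13) (18,0) (19,11) (19,20) (17,20) (16,199/10)]
2. After x ≤ 20: [(16,4/13) (18,0) (19,11) (19,20) (17,20) (16,199/10)]
3. After y ≥ 8: [(16,8) (206/11,8) (19,11) (19,20) (17,20) (16,199/10)]
4. After y ≤ 16: [(16,16) (16,8) (206/11,8) (19,11) (19,16)]
5. Canonical ring: [(16,8) (206/11,8) (19,11) (19,16) (16,16)]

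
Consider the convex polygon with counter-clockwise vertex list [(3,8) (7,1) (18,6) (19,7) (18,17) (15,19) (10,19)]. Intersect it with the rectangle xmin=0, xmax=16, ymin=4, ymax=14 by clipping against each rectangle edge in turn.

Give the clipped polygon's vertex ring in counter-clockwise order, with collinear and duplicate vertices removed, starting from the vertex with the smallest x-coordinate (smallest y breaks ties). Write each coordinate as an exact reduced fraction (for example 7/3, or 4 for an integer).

Clipped polygon: [(3,8) (37/7,4) (68/5,4) (16,56/11) (16,14) (75/11,14)]

1. After x ≥ 0: [(3,8) (7,1) (18,6) (19,7) (18,17) (15,19) (10,19)]
2. After x ≤ 16: [(3,8) (7,1) (16,56/11) (16,55/3) (15,19) (10,19)]
3. After y ≥ 4: [(3,8) (37/7,4) (68/5,4) (16,56/11) (16,55/3) (15,19) (10,19)]
4. After y ≤ 14: [(75/11,14) (3,8) (37/7,4) (68/5,4) (16,56/11) (16,14)]
5. Canonical ring: [(3,8) (37/7,4) (68/5,4) (16,56/11) (16,14) (75/11,14)]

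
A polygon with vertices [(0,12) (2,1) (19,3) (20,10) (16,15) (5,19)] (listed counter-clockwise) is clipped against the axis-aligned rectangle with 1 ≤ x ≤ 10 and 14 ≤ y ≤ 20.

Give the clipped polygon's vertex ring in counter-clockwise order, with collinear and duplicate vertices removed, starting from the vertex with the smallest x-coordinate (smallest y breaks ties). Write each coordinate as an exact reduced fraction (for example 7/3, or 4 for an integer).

1. After x ≥ 1: [(1,67/5) (1,13/2) (2,1) (19,3) (20,10) (16,15) (5,19)]
2. After x ≤ 10: [(1,67/5) (1,13/2) (2,1) (10,33/17) (10,189/11) (5,19)]
3. After y ≥ 14: [(10/7,14) (10,14) (10,189/11) (5,19)]
4. After y ≤ 20: [(10/7,14) (10,14) (10,189/11) (5,19)]
5. Canonical ring: [(10/7,14) (10,14) (10,189/11) (5,19)]

Clipped polygon: [(10/7,14) (10,14) (10,189/11) (5,19)]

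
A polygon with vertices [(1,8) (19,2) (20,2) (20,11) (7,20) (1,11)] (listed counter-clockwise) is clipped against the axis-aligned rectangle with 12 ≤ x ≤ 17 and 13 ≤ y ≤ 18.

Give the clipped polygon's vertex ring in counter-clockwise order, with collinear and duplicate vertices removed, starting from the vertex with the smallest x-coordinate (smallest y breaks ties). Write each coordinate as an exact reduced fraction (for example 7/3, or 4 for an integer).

Clipped polygon: [(12,13) (17,13) (17,170/13) (12,215/13)]

1. After x ≥ 12: [(12,13/3) (19,2) (20,2) (20,11) (12,215/13)]
2. After x ≤ 17: [(12,13/3) (17,8/3) (17,170/13) (12,215/13)]
3. After y ≥ 13: [(12,13) (17,13) (17,170/13) (12,215/13)]
4. After y ≤ 18: [(12,13) (17,13) (17,170/13) (12,215/13)]
5. Canonical ring: [(12,13) (17,13) (17,170/13) (12,215/13)]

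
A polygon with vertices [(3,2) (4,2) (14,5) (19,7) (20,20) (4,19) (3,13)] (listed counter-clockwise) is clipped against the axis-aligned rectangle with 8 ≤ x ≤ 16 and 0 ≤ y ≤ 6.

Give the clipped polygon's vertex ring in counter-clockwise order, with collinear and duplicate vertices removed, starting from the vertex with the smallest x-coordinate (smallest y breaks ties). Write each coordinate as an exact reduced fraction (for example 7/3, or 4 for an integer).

Clipped polygon: [(8,16/5) (14,5) (16,29/5) (16,6) (8,6)]

1. After x ≥ 8: [(8,16/5) (14,5) (19,7) (20,20) (8,77/4)]
2. After x ≤ 16: [(8,16/5) (14,5) (16,29/5) (16,79/4) (8,77/4)]
3. After y ≥ 0: [(8,16/5) (14,5) (16,29/5) (16,79/4) (8,77/4)]
4. After y ≤ 6: [(8,6) (8,16/5) (14,5) (16,29/5) (16,6)]
5. Canonical ring: [(8,16/5) (14,5) (16,29/5) (16,6) (8,6)]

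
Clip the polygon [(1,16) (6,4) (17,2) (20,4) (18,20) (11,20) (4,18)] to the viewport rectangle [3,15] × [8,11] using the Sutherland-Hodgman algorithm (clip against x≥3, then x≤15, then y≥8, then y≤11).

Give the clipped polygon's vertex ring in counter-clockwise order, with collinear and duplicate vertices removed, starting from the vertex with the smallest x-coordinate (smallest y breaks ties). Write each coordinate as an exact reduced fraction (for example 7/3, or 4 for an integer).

Clipped polygon: [(37/12,11) (13/3,8) (15,8) (15,11)]

1. After x ≥ 3: [(3,52/3) (3,56/5) (6,4) (17,2) (20,4) (18,20) (11,20) (4,18)]
2. After x ≤ 15: [(3,52/3) (3,56/5) (6,4) (15,26/11) (15,20) (11,20) (4,18)]
3. After y ≥ 8: [(3,52/3) (3,56/5) (13/3,8) (15,8) (15,20) (11,20) (4,18)]
4. After y ≤ 11: [(37/12,11) (13/3,8) (15,8) (15,11)]
5. Canonical ring: [(37/12,11) (13/3,8) (15,8) (15,11)]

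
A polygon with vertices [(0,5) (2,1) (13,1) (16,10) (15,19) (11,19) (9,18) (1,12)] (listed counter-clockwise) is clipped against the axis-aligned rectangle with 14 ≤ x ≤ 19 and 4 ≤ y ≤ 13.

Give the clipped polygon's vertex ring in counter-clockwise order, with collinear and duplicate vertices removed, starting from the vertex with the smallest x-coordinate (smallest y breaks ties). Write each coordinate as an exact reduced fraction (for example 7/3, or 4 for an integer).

1. After x ≥ 14: [(14,4) (16,10) (15,19) (14,19)]
2. After x ≤ 19: [(14,4) (16,10) (15,19) (14,19)]
3. After y ≥ 4: [(14,4) (16,10) (15,19) (14,19)]
4. After y ≤ 13: [(14,13) (14,4) (16,10) (47/3,13)]
5. Canonical ring: [(14,4) (16,10) (47/3,13) (14,13)]

Clipped polygon: [(14,4) (16,10) (47/3,13) (14,13)]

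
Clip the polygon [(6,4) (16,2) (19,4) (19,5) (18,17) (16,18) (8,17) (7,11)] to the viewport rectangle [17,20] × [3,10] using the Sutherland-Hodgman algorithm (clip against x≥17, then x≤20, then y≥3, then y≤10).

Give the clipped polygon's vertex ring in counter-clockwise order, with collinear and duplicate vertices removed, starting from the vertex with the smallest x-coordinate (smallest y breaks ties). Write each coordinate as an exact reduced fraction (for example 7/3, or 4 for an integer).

1. After x ≥ 17: [(17,8/3) (19,4) (19,5) (18,17) (17,35/2)]
2. After x ≤ 20: [(17,8/3) (19,4) (19,5) (18,17) (17,35/2)]
3. After y ≥ 3: [(17,3) (35/2,3) (19,4) (19,5) (18,17) (17,35/2)]
4. After y ≤ 10: [(17,10) (17,3) (35/2,3) (19,4) (19,5) (223/12,10)]
5. Canonical ring: [(17,3) (35/2,3) (19,4) (19,5) (223/12,10) (17,10)]

Clipped polygon: [(17,3) (35/2,3) (19,4) (19,5) (223/12,10) (17,10)]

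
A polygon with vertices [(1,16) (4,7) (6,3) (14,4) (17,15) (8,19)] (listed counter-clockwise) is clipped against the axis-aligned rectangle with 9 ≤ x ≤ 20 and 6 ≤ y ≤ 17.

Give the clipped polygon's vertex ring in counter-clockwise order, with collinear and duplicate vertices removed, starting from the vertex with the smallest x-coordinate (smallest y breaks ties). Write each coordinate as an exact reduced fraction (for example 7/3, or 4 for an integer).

1. After x ≥ 9: [(9,27/8) (14,4) (17,15) (9,167/9)]
2. After x ≤ 20: [(9,27/8) (14,4) (17,15) (9,167/9)]
3. After y ≥ 6: [(9,6) (160/11,6) (17,15) (9,167/9)]
4. After y ≤ 17: [(9,17) (9,6) (160/11,6) (17,15) (25/2,17)]
5. Canonical ring: [(9,6) (160/11,6) (17,15) (25/2,17) (9,17)]

Clipped polygon: [(9,6) (160/11,6) (17,15) (25/2,17) (9,17)]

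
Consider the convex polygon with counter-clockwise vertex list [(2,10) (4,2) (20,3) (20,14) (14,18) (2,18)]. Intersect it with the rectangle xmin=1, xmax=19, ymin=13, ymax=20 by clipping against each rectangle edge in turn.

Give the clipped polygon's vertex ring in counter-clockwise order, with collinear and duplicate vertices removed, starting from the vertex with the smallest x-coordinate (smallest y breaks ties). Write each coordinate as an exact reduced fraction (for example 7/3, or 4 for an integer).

1. After x ≥ 1: [(2,10) (4,2) (20,3) (20,14) (14,18) (2,18)]
2. After x ≤ 19: [(2,10) (4,2) (19,47/16) (19,44/3) (14,18) (2,18)]
3. After y ≥ 13: [(2,13) (19,13) (19,44/3) (14,18) (2,18)]
4. After y ≤ 20: [(2,13) (19,13) (19,44/3) (14,18) (2,18)]
5. Canonical ring: [(2,13) (19,13) (19,44/3) (14,18) (2,18)]

Clipped polygon: [(2,13) (19,13) (19,44/3) (14,18) (2,18)]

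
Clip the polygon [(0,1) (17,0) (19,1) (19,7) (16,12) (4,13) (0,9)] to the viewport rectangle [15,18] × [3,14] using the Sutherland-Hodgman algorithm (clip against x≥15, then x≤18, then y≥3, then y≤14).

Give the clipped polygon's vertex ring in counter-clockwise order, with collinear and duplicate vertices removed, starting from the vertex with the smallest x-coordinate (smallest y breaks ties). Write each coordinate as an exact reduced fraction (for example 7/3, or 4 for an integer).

1. After x ≥ 15: [(15,2/17) (17,0) (19,1) (19,7) (16,12) (15,145/12)]
2. After x ≤ 18: [(15,2/17) (17,0) (18,1/2) (18,26/3) (16,12) (15,145/12)]
3. After y ≥ 3: [(15,3) (18,3) (18,26/3) (16,12) (15,145/12)]
4. After y ≤ 14: [(15,3) (18,3) (18,26/3) (16,12) (15,145/12)]
5. Canonical ring: [(15,3) (18,3) (18,26/3) (16,12) (15,145/12)]

Clipped polygon: [(15,3) (18,3) (18,26/3) (16,12) (15,145/12)]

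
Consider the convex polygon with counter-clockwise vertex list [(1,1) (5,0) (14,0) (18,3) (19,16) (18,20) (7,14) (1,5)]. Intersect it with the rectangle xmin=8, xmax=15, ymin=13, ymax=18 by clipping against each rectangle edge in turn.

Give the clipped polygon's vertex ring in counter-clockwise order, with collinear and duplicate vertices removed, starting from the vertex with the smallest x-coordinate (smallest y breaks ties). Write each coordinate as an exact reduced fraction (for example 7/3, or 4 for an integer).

1. After x ≥ 8: [(8,0) (14,0) (18,3) (19,16) (18,20) (8,160/11)]
2. After x ≤ 15: [(8,0) (14,0) (15,3/4) (15,202/11) (8,160/11)]
3. After y ≥ 13: [(8,13) (15,13) (15,202/11) (8,160/11)]
4. After y ≤ 18: [(8,13) (15,13) (15,18) (43/3,18) (8,160/11)]
5. Canonical ring: [(8,13) (15,13) (15,18) (43/3,18) (8,160/11)]

Clipped polygon: [(8,13) (15,13) (15,18) (43/3,18) (8,160/11)]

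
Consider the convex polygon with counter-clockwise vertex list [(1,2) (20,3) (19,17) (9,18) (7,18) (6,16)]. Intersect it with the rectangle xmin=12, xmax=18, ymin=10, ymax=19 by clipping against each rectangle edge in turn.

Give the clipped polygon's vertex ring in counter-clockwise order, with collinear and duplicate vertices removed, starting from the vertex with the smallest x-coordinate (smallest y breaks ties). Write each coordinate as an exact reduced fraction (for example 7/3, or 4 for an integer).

1. After x ≥ 12: [(12,49/19) (20,3) (19,17) (12,177/10)]
2. After x ≤ 18: [(12,49/19) (18,55/19) (18,171/10) (12,177/10)]
3. After y ≥ 10: [(12,10) (18,10) (18,171/10) (12,177/10)]
4. After y ≤ 19: [(12,10) (18,10) (18,171/10) (12,177/10)]
5. Canonical ring: [(12,10) (18,10) (18,171/10) (12,177/10)]

Clipped polygon: [(12,10) (18,10) (18,171/10) (12,177/10)]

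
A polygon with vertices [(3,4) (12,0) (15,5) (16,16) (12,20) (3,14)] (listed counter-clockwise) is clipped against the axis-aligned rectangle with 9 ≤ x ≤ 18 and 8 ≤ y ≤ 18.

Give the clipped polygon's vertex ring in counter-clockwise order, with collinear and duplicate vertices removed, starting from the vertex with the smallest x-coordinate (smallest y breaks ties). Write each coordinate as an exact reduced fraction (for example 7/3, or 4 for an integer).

1. After x ≥ 9: [(9,4/3) (12,0) (15,5) (16,16) (12,20) (9,18)]
2. After x ≤ 18: [(9,4/3) (12,0) (15,5) (16,16) (12,20) (9,18)]
3. After y ≥ 8: [(9,8) (168/11,8) (16,16) (12,20) (9,18)]
4. After y ≤ 18: [(9,8) (168/11,8) (16,16) (14,18) (9,18) (9,18)]
5. Canonical ring: [(9,8) (168/11,8) (16,16) (14,18) (9,18)]

Clipped polygon: [(9,8) (168/11,8) (16,16) (14,18) (9,18)]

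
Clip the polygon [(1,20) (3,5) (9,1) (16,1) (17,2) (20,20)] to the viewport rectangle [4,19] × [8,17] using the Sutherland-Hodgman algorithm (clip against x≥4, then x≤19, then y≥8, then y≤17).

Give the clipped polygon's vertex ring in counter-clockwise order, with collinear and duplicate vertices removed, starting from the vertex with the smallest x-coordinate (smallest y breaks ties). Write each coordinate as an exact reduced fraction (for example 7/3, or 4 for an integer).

1. After x ≥ 4: [(4,20) (4,13/3) (9,1) (16,1) (17,2) (20,20)]
2. After x ≤ 19: [(19,20) (4,20) (4,13/3) (9,1) (16,1) (17,2) (19,14)]
3. After y ≥ 8: [(19,20) (4,20) (4,8) (18,8) (19,14)]
4. After y ≤ 17: [(19,17) (4,17) (4,8) (18,8) (19,14)]
5. Canonical ring: [(4,8) (18,8) (19,14) (19,17) (4,17)]

Clipped polygon: [(4,8) (18,8) (19,14) (19,17) (4,17)]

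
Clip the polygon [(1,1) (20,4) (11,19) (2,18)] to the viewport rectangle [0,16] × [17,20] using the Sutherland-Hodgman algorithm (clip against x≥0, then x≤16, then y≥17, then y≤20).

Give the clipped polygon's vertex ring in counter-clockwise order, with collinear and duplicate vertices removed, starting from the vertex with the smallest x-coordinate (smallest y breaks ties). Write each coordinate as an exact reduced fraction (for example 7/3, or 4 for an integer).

1. After x ≥ 0: [(1,1) (20,4) (11,19) (2,18)]
2. After x ≤ 16: [(1,1) (16,64/19) (16,32/3) (11,19) (2,18)]
3. After y ≥ 17: [(33/17,17) (61/5,17) (11,19) (2,18)]
4. After y ≤ 20: [(33/17,17) (61/5,17) (11,19) (2,18)]
5. Canonical ring: [(33/17,17) (61/5,17) (11,19) (2,18)]

Clipped polygon: [(33/17,17) (61/5,17) (11,19) (2,18)]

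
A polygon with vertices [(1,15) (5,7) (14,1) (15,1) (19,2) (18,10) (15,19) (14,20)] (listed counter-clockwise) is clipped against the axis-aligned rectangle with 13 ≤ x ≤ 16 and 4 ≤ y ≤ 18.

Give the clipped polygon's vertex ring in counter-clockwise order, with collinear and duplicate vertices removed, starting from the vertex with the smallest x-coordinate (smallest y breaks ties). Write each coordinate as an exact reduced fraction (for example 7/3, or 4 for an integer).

Clipped polygon: [(13,4) (16,4) (16,16) (46/3,18) (13,18)]

1. After x ≥ 13: [(13,255/13) (13,5/3) (14,1) (15,1) (19,2) (18,10) (15,19) (14,20)]
2. After x ≤ 16: [(13,255/13) (13,5/3) (14,1) (15,1) (16,5/4) (16,16) (15,19) (14,20)]
3. After y ≥ 4: [(13,255/13) (13,4) (16,4) (16,16) (15,19) (14,20)]
4. After y ≤ 18: [(13,18) (13,4) (16,4) (16,16) (46/3,18)]
5. Canonical ring: [(13,4) (16,4) (16,16) (46/3,18) (13,18)]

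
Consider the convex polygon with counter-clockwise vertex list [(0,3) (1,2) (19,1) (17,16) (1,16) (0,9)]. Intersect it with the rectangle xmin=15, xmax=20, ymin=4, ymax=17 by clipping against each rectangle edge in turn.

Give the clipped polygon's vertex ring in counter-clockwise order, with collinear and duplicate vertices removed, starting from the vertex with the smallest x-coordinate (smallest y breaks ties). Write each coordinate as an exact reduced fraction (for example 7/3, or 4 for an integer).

1. After x ≥ 15: [(15,11/9) (19,1) (17,16) (15,16)]
2. After x ≤ 20: [(15,11/9) (19,1) (17,16) (15,16)]
3. After y ≥ 4: [(15,4) (93/5,4) (17,16) (15,16)]
4. After y ≤ 17: [(15,4) (93/5,4) (17,16) (15,16)]
5. Canonical ring: [(15,4) (93/5,4) (17,16) (15,16)]

Clipped polygon: [(15,4) (93/5,4) (17,16) (15,16)]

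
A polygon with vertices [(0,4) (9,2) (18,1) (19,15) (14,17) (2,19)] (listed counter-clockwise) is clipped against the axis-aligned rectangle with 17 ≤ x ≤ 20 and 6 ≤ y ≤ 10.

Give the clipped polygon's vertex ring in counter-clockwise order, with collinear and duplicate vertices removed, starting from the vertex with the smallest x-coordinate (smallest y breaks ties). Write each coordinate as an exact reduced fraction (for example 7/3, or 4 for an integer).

1. After x ≥ 17: [(17,10/9) (18,1) (19,15) (17,79/5)]
2. After x ≤ 20: [(17,10/9) (18,1) (19,15) (17,79/5)]
3. After y ≥ 6: [(17,6) (257/14,6) (19,15) (17,79/5)]
4. After y ≤ 10: [(17,10) (17,6) (257/14,6) (261/14,10)]
5. Canonical ring: [(17,6) (257/14,6) (261/14,10) (17,10)]

Clipped polygon: [(17,6) (257/14,6) (261/14,10) (17,10)]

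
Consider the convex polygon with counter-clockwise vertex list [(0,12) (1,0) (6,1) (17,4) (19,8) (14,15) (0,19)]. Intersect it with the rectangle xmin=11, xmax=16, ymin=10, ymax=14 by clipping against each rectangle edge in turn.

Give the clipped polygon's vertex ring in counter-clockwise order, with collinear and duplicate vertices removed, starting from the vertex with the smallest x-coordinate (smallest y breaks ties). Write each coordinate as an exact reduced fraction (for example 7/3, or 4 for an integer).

Clipped polygon: [(11,10) (16,10) (16,61/5) (103/7,14) (11,14)]

1. After x ≥ 11: [(11,26/11) (17,4) (19,8) (14,15) (11,111/7)]
2. After x ≤ 16: [(11,26/11) (16,41/11) (16,61/5) (14,15) (11,111/7)]
3. After y ≥ 10: [(11,10) (16,10) (16,61/5) (14,15) (11,111/7)]
4. After y ≤ 14: [(11,14) (11,10) (16,10) (16,61/5) (103/7,14)]
5. Canonical ring: [(11,10) (16,10) (16,61/5) (103/7,14) (11,14)]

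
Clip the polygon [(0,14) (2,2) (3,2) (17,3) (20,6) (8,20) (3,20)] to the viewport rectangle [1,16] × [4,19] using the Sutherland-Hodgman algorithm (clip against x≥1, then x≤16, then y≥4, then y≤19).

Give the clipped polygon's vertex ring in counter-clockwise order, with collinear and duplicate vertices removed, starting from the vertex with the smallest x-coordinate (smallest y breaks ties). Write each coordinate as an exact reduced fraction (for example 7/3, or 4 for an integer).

Clipped polygon: [(1,8) (5/3,4) (16,4) (16,32/3) (62/7,19) (5/2,19) (1,16)]

1. After x ≥ 1: [(1,16) (1,8) (2,2) (3,2) (17,3) (20,6) (8,20) (3,20)]
2. After x ≤ 16: [(1,16) (1,8) (2,2) (3,2) (16,41/14) (16,32/3) (8,20) (3,20)]
3. After y ≥ 4: [(1,16) (1,8) (5/3,4) (16,4) (16,32/3) (8,20) (3,20)]
4. After y ≤ 19: [(5/2,19) (1,16) (1,8) (5/3,4) (16,4) (16,32/3) (62/7,19)]
5. Canonical ring: [(1,8) (5/3,4) (16,4) (16,32/3) (62/7,19) (5/2,19) (1,16)]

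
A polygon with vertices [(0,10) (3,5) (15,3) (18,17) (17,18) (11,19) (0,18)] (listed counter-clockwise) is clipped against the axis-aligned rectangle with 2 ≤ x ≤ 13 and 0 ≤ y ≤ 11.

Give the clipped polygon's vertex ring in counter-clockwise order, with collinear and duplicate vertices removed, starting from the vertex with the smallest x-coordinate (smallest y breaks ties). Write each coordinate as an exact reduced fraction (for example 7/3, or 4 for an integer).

1. After x ≥ 2: [(2,20/3) (3,5) (15,3) (18,17) (17,18) (11,19) (2,200/11)]
2. After x ≤ 13: [(2,20/3) (3,5) (13,10/3) (13,56/3) (11,19) (2,200/11)]
3. After y ≥ 0: [(2,20/3) (3,5) (13,10/3) (13,56/3) (11,19) (2,200/11)]
4. After y ≤ 11: [(2,11) (2,20/3) (3,5) (13,10/3) (13,11)]
5. Canonical ring: [(2,20/3) (3,5) (13,10/3) (13,11) (2,11)]

Clipped polygon: [(2,20/3) (3,5) (13,10/3) (13,11) (2,11)]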